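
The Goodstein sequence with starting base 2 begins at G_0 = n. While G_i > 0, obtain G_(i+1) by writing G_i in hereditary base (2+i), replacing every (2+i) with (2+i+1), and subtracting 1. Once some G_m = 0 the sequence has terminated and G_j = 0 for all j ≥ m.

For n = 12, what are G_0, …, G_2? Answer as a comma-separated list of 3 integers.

12, 107, 1065

G_0 = 12. HB_2(12) = 2^(2 + 1) + 2^2. Bump = 108. G_1 = 107.
G_1 = 107. HB_3(107) = 3^(3 + 1) + 2·3^2 + 2·3 + 2. Bump = 1066. G_2 = 1065.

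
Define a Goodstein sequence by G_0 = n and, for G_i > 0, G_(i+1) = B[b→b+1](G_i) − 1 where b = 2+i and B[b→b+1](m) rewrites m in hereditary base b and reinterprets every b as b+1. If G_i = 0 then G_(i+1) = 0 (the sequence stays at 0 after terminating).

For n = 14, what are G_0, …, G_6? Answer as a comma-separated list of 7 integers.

14, 110, 1281, 18750, 326591, 5862840, 134404971

[0] 14 ≡ 2^(2 + 1) + 2^2 + 2 (base 2). Lift 3: 111. −1: 110.
[1] 110 ≡ 3^(3 + 1) + 3^3 + 2 (base 3). Lift 4: 1282. −1: 1281.
[2] 1281 ≡ 4^(4 + 1) + 4^4 + 1 (base 4). Lift 5: 18751. −1: 18750.
[3] 18750 ≡ 5^(5 + 1) + 5^5 (base 5). Lift 6: 326592. −1: 326591.
[4] 326591 ≡ 6^(6 + 1) + 5·6^5 + 5·6^4 + 5·6^3 + 5·6^2 + 5·6 + 5 (base 6). Lift 7: 5862841. −1: 5862840.
[5] 5862840 ≡ 7^(7 + 1) + 5·7^5 + 5·7^4 + 5·7^3 + 5·7^2 + 5·7 + 4 (base 7). Lift 8: 134404972. −1: 134404971.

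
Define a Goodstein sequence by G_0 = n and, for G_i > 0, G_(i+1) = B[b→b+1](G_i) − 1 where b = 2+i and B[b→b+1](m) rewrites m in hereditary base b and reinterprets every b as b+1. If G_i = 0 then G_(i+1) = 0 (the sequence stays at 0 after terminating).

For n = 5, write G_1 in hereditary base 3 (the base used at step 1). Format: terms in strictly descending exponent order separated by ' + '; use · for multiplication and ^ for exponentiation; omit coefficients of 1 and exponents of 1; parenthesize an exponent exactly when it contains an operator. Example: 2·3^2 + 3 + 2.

i=0: 5 = 2^2 + 1 (b=2); 2→3: 3^3 + 1 = 28; 28−1 = 27
i=1: 27 = 3^3 (b=3); 3→4: 4^4 = 256; 256−1 = 255

3^3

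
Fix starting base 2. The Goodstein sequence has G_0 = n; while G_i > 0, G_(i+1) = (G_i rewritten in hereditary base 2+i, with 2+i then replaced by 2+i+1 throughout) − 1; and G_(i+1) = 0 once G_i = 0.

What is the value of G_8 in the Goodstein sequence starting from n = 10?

(0) 10|_2 = 2^(2 + 1) + 2 ↦ 3^(3 + 1) + 3|_3 = 84 ⇒ 83
(1) 83|_3 = 3^(3 + 1) + 2 ↦ 4^(4 + 1) + 2|_4 = 1026 ⇒ 1025
(2) 1025|_4 = 4^(4 + 1) + 1 ↦ 5^(5 + 1) + 1|_5 = 15626 ⇒ 15625
(3) 15625|_5 = 5^(5 + 1) ↦ 6^(6 + 1)|_6 = 279936 ⇒ 279935
(4) 279935|_6 = 5·6^6 + 5·6^5 + 5·6^4 + 5·6^3 + 5·6^2 + 5·6 + 5 ↦ 5·7^7 + 5·7^5 + 5·7^4 + 5·7^3 + 5·7^2 + 5·7 + 5|_7 = 4215755 ⇒ 4215754
(5) 4215754|_7 = 5·7^7 + 5·7^5 + 5·7^4 + 5·7^3 + 5·7^2 + 5·7 + 4 ↦ 5·8^8 + 5·8^5 + 5·8^4 + 5·8^3 + 5·8^2 + 5·8 + 4|_8 = 84073324 ⇒ 84073323
(6) 84073323|_8 = 5·8^8 + 5·8^5 + 5·8^4 + 5·8^3 + 5·8^2 + 5·8 + 3 ↦ 5·9^9 + 5·9^5 + 5·9^4 + 5·9^3 + 5·9^2 + 5·9 + 3|_9 = 1937434593 ⇒ 1937434592
(7) 1937434592|_9 = 5·9^9 + 5·9^5 + 5·9^4 + 5·9^3 + 5·9^2 + 5·9 + 2 ↦ 5·10^10 + 5·10^5 + 5·10^4 + 5·10^3 + 5·10^2 + 5·10 + 2|_10 = 50000555552 ⇒ 50000555551

50000555551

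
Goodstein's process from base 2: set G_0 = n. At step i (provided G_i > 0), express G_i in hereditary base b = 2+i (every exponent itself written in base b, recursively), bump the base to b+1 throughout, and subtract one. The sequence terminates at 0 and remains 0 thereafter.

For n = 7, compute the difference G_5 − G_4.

7 —HB2→ 2^2 + 2 + 1 —bump→ 3^3 + 3 + 1 = 31 —(−1)→ 30
30 —HB3→ 3^3 + 3 —bump→ 4^4 + 4 = 260 —(−1)→ 259
259 —HB4→ 4^4 + 3 —bump→ 5^5 + 3 = 3128 —(−1)→ 3127
3127 —HB5→ 5^5 + 2 —bump→ 6^6 + 2 = 46658 —(−1)→ 46657
46657 —HB6→ 6^6 + 1 —bump→ 7^7 + 1 = 823544 —(−1)→ 823543

776886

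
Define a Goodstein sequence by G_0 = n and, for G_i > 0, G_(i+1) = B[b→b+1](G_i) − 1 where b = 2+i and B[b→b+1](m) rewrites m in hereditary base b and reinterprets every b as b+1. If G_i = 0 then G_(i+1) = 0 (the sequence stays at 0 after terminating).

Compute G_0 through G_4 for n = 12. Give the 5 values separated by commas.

(0) 12|_2 = 2^(2 + 1) + 2^2 ↦ 3^(3 + 1) + 3^3|_3 = 108 ⇒ 107
(1) 107|_3 = 3^(3 + 1) + 2·3^2 + 2·3 + 2 ↦ 4^(4 + 1) + 2·4^2 + 2·4 + 2|_4 = 1066 ⇒ 1065
(2) 1065|_4 = 4^(4 + 1) + 2·4^2 + 2·4 + 1 ↦ 5^(5 + 1) + 2·5^2 + 2·5 + 1|_5 = 15686 ⇒ 15685
(3) 15685|_5 = 5^(5 + 1) + 2·5^2 + 2·5 ↦ 6^(6 + 1) + 2·6^2 + 2·6|_6 = 280020 ⇒ 280019

12, 107, 1065, 15685, 280019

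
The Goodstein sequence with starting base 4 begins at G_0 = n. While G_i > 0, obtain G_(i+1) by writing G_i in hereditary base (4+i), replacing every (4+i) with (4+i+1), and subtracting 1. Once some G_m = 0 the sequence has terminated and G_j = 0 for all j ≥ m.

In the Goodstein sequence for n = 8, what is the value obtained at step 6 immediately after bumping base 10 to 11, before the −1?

9

G_0=8  [base 4] 2·4  →[4↦5]→  2·5 = 10  −1 ⇒ G_1=9
G_1=9  [base 5] 5 + 4  →[5↦6]→  6 + 4 = 10  −1 ⇒ G_2=9
G_2=9  [base 6] 6 + 3  →[6↦7]→  7 + 3 = 10  −1 ⇒ G_3=9
G_3=9  [base 7] 7 + 2  →[7↦8]→  8 + 2 = 10  −1 ⇒ G_4=9
G_4=9  [base 8] 8 + 1  →[8↦9]→  9 + 1 = 10  −1 ⇒ G_5=9
G_5=9  [base 9] 9  →[9↦10]→  10 = 10  −1 ⇒ G_6=9
G_6=9  [base 10] 9  →[10↦11]→  9 = 9  −1 ⇒ G_7=8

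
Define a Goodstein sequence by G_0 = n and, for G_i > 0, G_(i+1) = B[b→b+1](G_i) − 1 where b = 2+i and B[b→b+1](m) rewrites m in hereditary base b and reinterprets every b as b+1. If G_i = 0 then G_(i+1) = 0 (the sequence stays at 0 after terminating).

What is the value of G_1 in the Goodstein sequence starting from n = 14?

i=0: 14 = 2^(2 + 1) + 2^2 + 2 (b=2); 2→3: 3^(3 + 1) + 3^3 + 3 = 111; 111−1 = 110
i=1: 110 = 3^(3 + 1) + 3^3 + 2 (b=3); 3→4: 4^(4 + 1) + 4^4 + 2 = 1282; 1282−1 = 1281

110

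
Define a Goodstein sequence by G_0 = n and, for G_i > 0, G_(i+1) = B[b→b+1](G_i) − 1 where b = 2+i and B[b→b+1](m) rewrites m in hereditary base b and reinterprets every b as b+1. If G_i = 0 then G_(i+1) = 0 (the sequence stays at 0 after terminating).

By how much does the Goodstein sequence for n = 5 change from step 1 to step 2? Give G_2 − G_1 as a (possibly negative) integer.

228

G_0 = 5. HB_2(5) = 2^2 + 1. Bump = 28. G_1 = 27.
G_1 = 27. HB_3(27) = 3^3. Bump = 256. G_2 = 255.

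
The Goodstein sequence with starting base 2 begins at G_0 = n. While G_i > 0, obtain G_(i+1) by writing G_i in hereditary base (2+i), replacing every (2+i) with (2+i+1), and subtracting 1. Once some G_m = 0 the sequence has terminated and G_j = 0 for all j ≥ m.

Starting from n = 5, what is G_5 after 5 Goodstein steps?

(0) 5|_2 = 2^2 + 1 ↦ 3^3 + 1|_3 = 28 ⇒ 27
(1) 27|_3 = 3^3 ↦ 4^4|_4 = 256 ⇒ 255
(2) 255|_4 = 3·4^3 + 3·4^2 + 3·4 + 3 ↦ 3·5^3 + 3·5^2 + 3·5 + 3|_5 = 468 ⇒ 467
(3) 467|_5 = 3·5^3 + 3·5^2 + 3·5 + 2 ↦ 3·6^3 + 3·6^2 + 3·6 + 2|_6 = 776 ⇒ 775
(4) 775|_6 = 3·6^3 + 3·6^2 + 3·6 + 1 ↦ 3·7^3 + 3·7^2 + 3·7 + 1|_7 = 1198 ⇒ 1197
(5) 1197|_7 = 3·7^3 + 3·7^2 + 3·7 ↦ 3·8^3 + 3·8^2 + 3·8|_8 = 1752 ⇒ 1751

1197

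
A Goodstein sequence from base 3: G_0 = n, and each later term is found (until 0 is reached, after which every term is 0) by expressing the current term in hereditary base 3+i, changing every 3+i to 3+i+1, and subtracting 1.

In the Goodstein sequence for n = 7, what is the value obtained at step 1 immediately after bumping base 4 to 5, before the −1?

(0) 7|_3 = 2·3 + 1 ↦ 2·4 + 1|_4 = 9 ⇒ 8
(1) 8|_4 = 2·4 ↦ 2·5|_5 = 10 ⇒ 9

10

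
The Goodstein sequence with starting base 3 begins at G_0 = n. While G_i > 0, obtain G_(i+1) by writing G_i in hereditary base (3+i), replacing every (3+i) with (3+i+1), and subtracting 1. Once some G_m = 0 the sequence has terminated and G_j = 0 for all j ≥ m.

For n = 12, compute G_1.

base 3: 12 = 3^2 + 3; at 4: 4^2 + 4 = 20; next = 19
base 4: 19 = 4^2 + 3; at 5: 5^2 + 3 = 28; next = 27

19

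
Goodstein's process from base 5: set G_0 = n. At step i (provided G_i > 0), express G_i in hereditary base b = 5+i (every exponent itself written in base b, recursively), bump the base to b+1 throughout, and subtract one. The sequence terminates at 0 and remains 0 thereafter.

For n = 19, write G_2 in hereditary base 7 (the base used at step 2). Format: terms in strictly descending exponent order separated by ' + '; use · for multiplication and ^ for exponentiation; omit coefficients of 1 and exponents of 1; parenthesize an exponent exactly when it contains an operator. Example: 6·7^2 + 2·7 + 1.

G_0=19  [base 5] 3·5 + 4  →[5↦6]→  3·6 + 4 = 22  −1 ⇒ G_1=21
G_1=21  [base 6] 3·6 + 3  →[6↦7]→  3·7 + 3 = 24  −1 ⇒ G_2=23

3·7 + 2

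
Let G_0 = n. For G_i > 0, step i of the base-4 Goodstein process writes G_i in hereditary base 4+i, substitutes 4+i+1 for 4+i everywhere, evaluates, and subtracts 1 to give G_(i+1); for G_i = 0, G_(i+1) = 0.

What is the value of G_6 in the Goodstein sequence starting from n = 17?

base 4: 17 = 4^2 + 1; at 5: 5^2 + 1 = 26; next = 25
base 5: 25 = 5^2; at 6: 6^2 = 36; next = 35
base 6: 35 = 5·6 + 5; at 7: 5·7 + 5 = 40; next = 39
base 7: 39 = 5·7 + 4; at 8: 5·8 + 4 = 44; next = 43
base 8: 43 = 5·8 + 3; at 9: 5·9 + 3 = 48; next = 47
base 9: 47 = 5·9 + 2; at 10: 5·10 + 2 = 52; next = 51
base 10: 51 = 5·10 + 1; at 11: 5·11 + 1 = 56; next = 55

51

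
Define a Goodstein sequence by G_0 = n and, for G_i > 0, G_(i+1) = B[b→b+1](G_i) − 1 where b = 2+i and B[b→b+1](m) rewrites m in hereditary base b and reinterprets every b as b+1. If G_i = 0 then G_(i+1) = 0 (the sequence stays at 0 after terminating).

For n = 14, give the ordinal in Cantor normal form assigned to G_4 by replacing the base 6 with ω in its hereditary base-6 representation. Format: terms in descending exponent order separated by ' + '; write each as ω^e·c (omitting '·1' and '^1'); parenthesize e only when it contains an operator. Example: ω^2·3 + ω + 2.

i=0: 14 = 2^(2 + 1) + 2^2 + 2 (b=2); 2→3: 3^(3 + 1) + 3^3 + 3 = 111; 111−1 = 110
i=1: 110 = 3^(3 + 1) + 3^3 + 2 (b=3); 3→4: 4^(4 + 1) + 4^4 + 2 = 1282; 1282−1 = 1281
i=2: 1281 = 4^(4 + 1) + 4^4 + 1 (b=4); 4→5: 5^(5 + 1) + 5^5 + 1 = 18751; 18751−1 = 18750
i=3: 18750 = 5^(5 + 1) + 5^5 (b=5); 5→6: 6^(6 + 1) + 6^6 = 326592; 326592−1 = 326591

ω^(ω + 1) + ω^5·5 + ω^4·5 + ω^3·5 + ω^2·5 + ω·5 + 5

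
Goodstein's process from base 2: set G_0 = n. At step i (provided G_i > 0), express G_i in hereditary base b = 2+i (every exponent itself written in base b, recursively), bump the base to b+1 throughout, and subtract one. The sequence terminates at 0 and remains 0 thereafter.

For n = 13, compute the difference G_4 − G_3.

264619

G_0 = 13. HB_2(13) = 2^(2 + 1) + 2^2 + 1. Bump = 109. G_1 = 108.
G_1 = 108. HB_3(108) = 3^(3 + 1) + 3^3. Bump = 1280. G_2 = 1279.
G_2 = 1279. HB_4(1279) = 4^(4 + 1) + 3·4^3 + 3·4^2 + 3·4 + 3. Bump = 16093. G_3 = 16092.
G_3 = 16092. HB_5(16092) = 5^(5 + 1) + 3·5^3 + 3·5^2 + 3·5 + 2. Bump = 280712. G_4 = 280711.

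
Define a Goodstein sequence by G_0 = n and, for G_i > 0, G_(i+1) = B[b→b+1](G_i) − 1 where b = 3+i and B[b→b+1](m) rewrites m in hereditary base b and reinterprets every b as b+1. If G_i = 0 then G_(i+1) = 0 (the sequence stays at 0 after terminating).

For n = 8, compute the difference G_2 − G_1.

1

[0] 8 ≡ 2·3 + 2 (base 3). Lift 4: 10. −1: 9.
[1] 9 ≡ 2·4 + 1 (base 4). Lift 5: 11. −1: 10.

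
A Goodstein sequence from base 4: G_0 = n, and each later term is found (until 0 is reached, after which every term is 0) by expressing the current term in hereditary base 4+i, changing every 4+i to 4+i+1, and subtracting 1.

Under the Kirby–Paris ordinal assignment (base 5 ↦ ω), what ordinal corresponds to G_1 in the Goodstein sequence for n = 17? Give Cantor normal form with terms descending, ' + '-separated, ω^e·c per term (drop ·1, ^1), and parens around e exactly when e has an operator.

17 —HB4→ 4^2 + 1 —bump→ 5^2 + 1 = 26 —(−1)→ 25
25 —HB5→ 5^2 —bump→ 6^2 = 36 —(−1)→ 35

ω^2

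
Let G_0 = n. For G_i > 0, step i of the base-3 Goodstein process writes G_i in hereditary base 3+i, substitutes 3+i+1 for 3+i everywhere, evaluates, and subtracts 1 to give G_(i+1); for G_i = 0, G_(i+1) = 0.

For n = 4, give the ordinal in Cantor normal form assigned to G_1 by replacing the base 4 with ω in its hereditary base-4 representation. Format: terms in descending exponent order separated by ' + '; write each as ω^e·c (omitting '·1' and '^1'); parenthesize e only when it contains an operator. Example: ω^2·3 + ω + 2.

ω

i=0: 4 = 3 + 1 (b=3); 3→4: 4 + 1 = 5; 5−1 = 4
i=1: 4 = 4 (b=4); 4→5: 5 = 5; 5−1 = 4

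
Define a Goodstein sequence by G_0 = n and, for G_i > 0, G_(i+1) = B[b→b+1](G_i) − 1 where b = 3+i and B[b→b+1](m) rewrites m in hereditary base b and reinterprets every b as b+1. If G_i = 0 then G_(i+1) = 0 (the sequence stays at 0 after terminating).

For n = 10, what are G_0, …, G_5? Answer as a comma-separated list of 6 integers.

10, 16, 24, 27, 30, 33

i=0: 10 = 3^2 + 1 (b=3); 3→4: 4^2 + 1 = 17; 17−1 = 16
i=1: 16 = 4^2 (b=4); 4→5: 5^2 = 25; 25−1 = 24
i=2: 24 = 4·5 + 4 (b=5); 5→6: 4·6 + 4 = 28; 28−1 = 27
i=3: 27 = 4·6 + 3 (b=6); 6→7: 4·7 + 3 = 31; 31−1 = 30
i=4: 30 = 4·7 + 2 (b=7); 7→8: 4·8 + 2 = 34; 34−1 = 33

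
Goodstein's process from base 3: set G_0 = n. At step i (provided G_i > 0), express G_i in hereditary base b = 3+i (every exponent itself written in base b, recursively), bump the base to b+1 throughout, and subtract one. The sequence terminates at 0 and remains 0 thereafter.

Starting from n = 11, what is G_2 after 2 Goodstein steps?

25

(0) 11|_3 = 3^2 + 2 ↦ 4^2 + 2|_4 = 18 ⇒ 17
(1) 17|_4 = 4^2 + 1 ↦ 5^2 + 1|_5 = 26 ⇒ 25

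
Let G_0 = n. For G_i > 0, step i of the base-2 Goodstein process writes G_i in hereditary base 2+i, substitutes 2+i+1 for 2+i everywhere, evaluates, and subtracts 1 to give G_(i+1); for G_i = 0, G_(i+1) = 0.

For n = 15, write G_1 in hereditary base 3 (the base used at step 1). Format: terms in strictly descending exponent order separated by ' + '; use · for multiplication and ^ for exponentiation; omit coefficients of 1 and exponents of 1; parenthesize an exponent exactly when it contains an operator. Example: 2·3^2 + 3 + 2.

3^(3 + 1) + 3^3 + 3

G_0 = 15. HB_2(15) = 2^(2 + 1) + 2^2 + 2 + 1. Bump = 112. G_1 = 111.
G_1 = 111. HB_3(111) = 3^(3 + 1) + 3^3 + 3. Bump = 1284. G_2 = 1283.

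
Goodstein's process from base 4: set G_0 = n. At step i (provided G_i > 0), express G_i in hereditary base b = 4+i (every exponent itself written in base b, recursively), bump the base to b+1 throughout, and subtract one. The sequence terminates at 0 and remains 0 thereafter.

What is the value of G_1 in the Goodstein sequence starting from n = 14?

(0) 14|_4 = 3·4 + 2 ↦ 3·5 + 2|_5 = 17 ⇒ 16
(1) 16|_5 = 3·5 + 1 ↦ 3·6 + 1|_6 = 19 ⇒ 18

16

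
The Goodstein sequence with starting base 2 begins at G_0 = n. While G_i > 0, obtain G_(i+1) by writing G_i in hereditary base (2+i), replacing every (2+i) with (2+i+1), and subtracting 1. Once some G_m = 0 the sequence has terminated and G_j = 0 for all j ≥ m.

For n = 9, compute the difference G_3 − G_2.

G_0=9  [base 2] 2^(2 + 1) + 1  →[2↦3]→  3^(3 + 1) + 1 = 82  −1 ⇒ G_1=81
G_1=81  [base 3] 3^(3 + 1)  →[3↦4]→  4^(4 + 1) = 1024  −1 ⇒ G_2=1023
G_2=1023  [base 4] 3·4^4 + 3·4^3 + 3·4^2 + 3·4 + 3  →[4↦5]→  3·5^5 + 3·5^3 + 3·5^2 + 3·5 + 3 = 9843  −1 ⇒ G_3=9842

8819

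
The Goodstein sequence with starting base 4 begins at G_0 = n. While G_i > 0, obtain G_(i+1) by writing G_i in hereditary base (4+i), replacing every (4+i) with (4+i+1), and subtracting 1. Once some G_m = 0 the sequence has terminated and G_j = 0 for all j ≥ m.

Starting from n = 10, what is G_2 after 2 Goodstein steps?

[0] 10 ≡ 2·4 + 2 (base 4). Lift 5: 12. −1: 11.
[1] 11 ≡ 2·5 + 1 (base 5). Lift 6: 13. −1: 12.
[2] 12 ≡ 2·6 (base 6). Lift 7: 14. −1: 13.

12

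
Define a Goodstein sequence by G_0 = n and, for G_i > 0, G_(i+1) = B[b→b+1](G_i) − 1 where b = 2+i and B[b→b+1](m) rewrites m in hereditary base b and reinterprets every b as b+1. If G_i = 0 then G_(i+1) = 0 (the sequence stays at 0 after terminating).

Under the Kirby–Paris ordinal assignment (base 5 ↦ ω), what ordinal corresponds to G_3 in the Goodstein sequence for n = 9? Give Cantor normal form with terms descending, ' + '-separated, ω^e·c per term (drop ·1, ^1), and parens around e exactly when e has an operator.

9 —HB2→ 2^(2 + 1) + 1 —bump→ 3^(3 + 1) + 1 = 82 —(−1)→ 81
81 —HB3→ 3^(3 + 1) —bump→ 4^(4 + 1) = 1024 —(−1)→ 1023
1023 —HB4→ 3·4^4 + 3·4^3 + 3·4^2 + 3·4 + 3 —bump→ 3·5^5 + 3·5^3 + 3·5^2 + 3·5 + 3 = 9843 —(−1)→ 9842

ω^ω·3 + ω^3·3 + ω^2·3 + ω·3 + 2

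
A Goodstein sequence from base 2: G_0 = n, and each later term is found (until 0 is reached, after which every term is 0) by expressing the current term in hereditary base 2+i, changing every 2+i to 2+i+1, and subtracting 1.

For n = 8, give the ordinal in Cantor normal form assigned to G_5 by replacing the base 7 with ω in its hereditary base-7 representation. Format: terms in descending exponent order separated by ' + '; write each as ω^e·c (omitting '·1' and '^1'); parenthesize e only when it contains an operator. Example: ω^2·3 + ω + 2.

i=0: 8 = 2^(2 + 1) (b=2); 2→3: 3^(3 + 1) = 81; 81−1 = 80
i=1: 80 = 2·3^3 + 2·3^2 + 2·3 + 2 (b=3); 3→4: 2·4^4 + 2·4^2 + 2·4 + 2 = 554; 554−1 = 553
i=2: 553 = 2·4^4 + 2·4^2 + 2·4 + 1 (b=4); 4→5: 2·5^5 + 2·5^2 + 2·5 + 1 = 6311; 6311−1 = 6310
i=3: 6310 = 2·5^5 + 2·5^2 + 2·5 (b=5); 5→6: 2·6^6 + 2·6^2 + 2·6 = 93396; 93396−1 = 93395
i=4: 93395 = 2·6^6 + 2·6^2 + 6 + 5 (b=6); 6→7: 2·7^7 + 2·7^2 + 7 + 5 = 1647196; 1647196−1 = 1647195
i=5: 1647195 = 2·7^7 + 2·7^2 + 7 + 4 (b=7); 7→8: 2·8^8 + 2·8^2 + 8 + 4 = 33554572; 33554572−1 = 33554571

ω^ω·2 + ω^2·2 + ω + 4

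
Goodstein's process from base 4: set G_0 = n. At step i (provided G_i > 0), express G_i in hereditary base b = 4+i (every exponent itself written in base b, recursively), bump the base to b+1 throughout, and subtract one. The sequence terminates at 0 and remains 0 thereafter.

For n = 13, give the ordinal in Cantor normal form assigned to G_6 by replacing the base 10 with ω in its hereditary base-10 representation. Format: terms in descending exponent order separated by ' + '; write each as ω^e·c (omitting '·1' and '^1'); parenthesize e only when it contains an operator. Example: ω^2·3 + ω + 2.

[0] 13 ≡ 3·4 + 1 (base 4). Lift 5: 16. −1: 15.
[1] 15 ≡ 3·5 (base 5). Lift 6: 18. −1: 17.
[2] 17 ≡ 2·6 + 5 (base 6). Lift 7: 19. −1: 18.
[3] 18 ≡ 2·7 + 4 (base 7). Lift 8: 20. −1: 19.
[4] 19 ≡ 2·8 + 3 (base 8). Lift 9: 21. −1: 20.
[5] 20 ≡ 2·9 + 2 (base 9). Lift 10: 22. −1: 21.
[6] 21 ≡ 2·10 + 1 (base 10). Lift 11: 23. −1: 22.

ω·2 + 1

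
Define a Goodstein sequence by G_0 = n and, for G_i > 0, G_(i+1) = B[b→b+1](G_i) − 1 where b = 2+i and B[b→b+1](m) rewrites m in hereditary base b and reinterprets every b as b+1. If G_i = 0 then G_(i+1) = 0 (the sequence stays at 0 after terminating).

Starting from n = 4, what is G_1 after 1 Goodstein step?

26

[0] 4 ≡ 2^2 (base 2). Lift 3: 27. −1: 26.
[1] 26 ≡ 2·3^2 + 2·3 + 2 (base 3). Lift 4: 42. −1: 41.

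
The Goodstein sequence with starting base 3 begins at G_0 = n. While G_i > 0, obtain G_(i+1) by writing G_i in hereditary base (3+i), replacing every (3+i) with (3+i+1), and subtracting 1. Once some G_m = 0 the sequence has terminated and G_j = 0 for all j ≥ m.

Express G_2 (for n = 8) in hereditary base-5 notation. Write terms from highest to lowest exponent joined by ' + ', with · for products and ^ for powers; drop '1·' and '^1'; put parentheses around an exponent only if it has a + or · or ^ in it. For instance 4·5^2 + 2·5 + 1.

base 3: 8 = 2·3 + 2; at 4: 2·4 + 2 = 10; next = 9
base 4: 9 = 2·4 + 1; at 5: 2·5 + 1 = 11; next = 10
base 5: 10 = 2·5; at 6: 2·6 = 12; next = 11

2·5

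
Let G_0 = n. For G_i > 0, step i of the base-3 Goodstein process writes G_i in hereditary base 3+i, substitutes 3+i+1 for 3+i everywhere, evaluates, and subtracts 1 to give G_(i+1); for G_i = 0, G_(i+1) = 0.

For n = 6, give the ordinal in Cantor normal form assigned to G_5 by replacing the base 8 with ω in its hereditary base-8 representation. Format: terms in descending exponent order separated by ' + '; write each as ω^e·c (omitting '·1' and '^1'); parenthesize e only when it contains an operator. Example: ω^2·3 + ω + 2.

step 0: 6 = 2·3; sub 4 for 3: 2·4; = 8; G_1 = 8−1 = 7
step 1: 7 = 4 + 3; sub 5 for 4: 5 + 3; = 8; G_2 = 8−1 = 7
step 2: 7 = 5 + 2; sub 6 for 5: 6 + 2; = 8; G_3 = 8−1 = 7
step 3: 7 = 6 + 1; sub 7 for 6: 7 + 1; = 8; G_4 = 8−1 = 7
step 4: 7 = 7; sub 8 for 7: 8; = 8; G_5 = 8−1 = 7
step 5: 7 = 7; sub 9 for 8: 7; = 7; G_6 = 7−1 = 6

7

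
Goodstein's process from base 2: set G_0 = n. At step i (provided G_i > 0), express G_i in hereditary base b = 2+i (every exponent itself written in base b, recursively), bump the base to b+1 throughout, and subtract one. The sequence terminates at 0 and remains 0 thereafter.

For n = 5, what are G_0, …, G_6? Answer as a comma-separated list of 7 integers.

G_0 = 5. HB_2(5) = 2^2 + 1. Bump = 28. G_1 = 27.
G_1 = 27. HB_3(27) = 3^3. Bump = 256. G_2 = 255.
G_2 = 255. HB_4(255) = 3·4^3 + 3·4^2 + 3·4 + 3. Bump = 468. G_3 = 467.
G_3 = 467. HB_5(467) = 3·5^3 + 3·5^2 + 3·5 + 2. Bump = 776. G_4 = 775.
G_4 = 775. HB_6(775) = 3·6^3 + 3·6^2 + 3·6 + 1. Bump = 1198. G_5 = 1197.
G_5 = 1197. HB_7(1197) = 3·7^3 + 3·7^2 + 3·7. Bump = 1752. G_6 = 1751.

5, 27, 255, 467, 775, 1197, 1751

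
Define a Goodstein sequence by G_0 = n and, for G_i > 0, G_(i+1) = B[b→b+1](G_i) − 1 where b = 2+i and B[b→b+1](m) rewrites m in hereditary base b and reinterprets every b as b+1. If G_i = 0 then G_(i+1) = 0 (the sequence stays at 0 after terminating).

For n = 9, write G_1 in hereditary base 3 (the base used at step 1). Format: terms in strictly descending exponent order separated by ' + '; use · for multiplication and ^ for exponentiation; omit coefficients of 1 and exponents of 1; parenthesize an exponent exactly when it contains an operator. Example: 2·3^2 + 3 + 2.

3^(3 + 1)

(0) 9|_2 = 2^(2 + 1) + 1 ↦ 3^(3 + 1) + 1|_3 = 82 ⇒ 81
(1) 81|_3 = 3^(3 + 1) ↦ 4^(4 + 1)|_4 = 1024 ⇒ 1023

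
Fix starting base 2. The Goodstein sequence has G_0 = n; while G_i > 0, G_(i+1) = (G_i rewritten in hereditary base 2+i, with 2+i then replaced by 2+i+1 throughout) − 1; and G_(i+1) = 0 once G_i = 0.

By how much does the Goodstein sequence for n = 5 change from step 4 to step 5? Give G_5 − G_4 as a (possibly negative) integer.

base 2: 5 = 2^2 + 1; at 3: 3^3 + 1 = 28; next = 27
base 3: 27 = 3^3; at 4: 4^4 = 256; next = 255
base 4: 255 = 3·4^3 + 3·4^2 + 3·4 + 3; at 5: 3·5^3 + 3·5^2 + 3·5 + 3 = 468; next = 467
base 5: 467 = 3·5^3 + 3·5^2 + 3·5 + 2; at 6: 3·6^3 + 3·6^2 + 3·6 + 2 = 776; next = 775
base 6: 775 = 3·6^3 + 3·6^2 + 3·6 + 1; at 7: 3·7^3 + 3·7^2 + 3·7 + 1 = 1198; next = 1197

422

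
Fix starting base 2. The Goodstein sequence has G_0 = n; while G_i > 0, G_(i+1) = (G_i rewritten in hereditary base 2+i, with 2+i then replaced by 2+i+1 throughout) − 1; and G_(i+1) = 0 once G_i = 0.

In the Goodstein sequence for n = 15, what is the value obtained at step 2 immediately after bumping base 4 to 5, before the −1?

18753

(0) 15|_2 = 2^(2 + 1) + 2^2 + 2 + 1 ↦ 3^(3 + 1) + 3^3 + 3 + 1|_3 = 112 ⇒ 111
(1) 111|_3 = 3^(3 + 1) + 3^3 + 3 ↦ 4^(4 + 1) + 4^4 + 4|_4 = 1284 ⇒ 1283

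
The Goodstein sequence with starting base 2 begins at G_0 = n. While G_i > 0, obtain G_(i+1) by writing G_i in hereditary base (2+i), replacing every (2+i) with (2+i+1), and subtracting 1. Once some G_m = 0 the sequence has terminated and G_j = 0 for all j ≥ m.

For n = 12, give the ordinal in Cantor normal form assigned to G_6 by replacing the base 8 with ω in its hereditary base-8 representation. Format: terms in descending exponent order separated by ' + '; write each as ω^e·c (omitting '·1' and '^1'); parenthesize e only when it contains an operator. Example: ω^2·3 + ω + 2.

G_0=12  [base 2] 2^(2 + 1) + 2^2  →[2↦3]→  3^(3 + 1) + 3^3 = 108  −1 ⇒ G_1=107
G_1=107  [base 3] 3^(3 + 1) + 2·3^2 + 2·3 + 2  →[3↦4]→  4^(4 + 1) + 2·4^2 + 2·4 + 2 = 1066  −1 ⇒ G_2=1065
G_2=1065  [base 4] 4^(4 + 1) + 2·4^2 + 2·4 + 1  →[4↦5]→  5^(5 + 1) + 2·5^2 + 2·5 + 1 = 15686  −1 ⇒ G_3=15685
G_3=15685  [base 5] 5^(5 + 1) + 2·5^2 + 2·5  →[5↦6]→  6^(6 + 1) + 2·6^2 + 2·6 = 280020  −1 ⇒ G_4=280019
G_4=280019  [base 6] 6^(6 + 1) + 2·6^2 + 6 + 5  →[6↦7]→  7^(7 + 1) + 2·7^2 + 7 + 5 = 5764911  −1 ⇒ G_5=5764910
G_5=5764910  [base 7] 7^(7 + 1) + 2·7^2 + 7 + 4  →[7↦8]→  8^(8 + 1) + 2·8^2 + 8 + 4 = 134217868  −1 ⇒ G_6=134217867
G_6=134217867  [base 8] 8^(8 + 1) + 2·8^2 + 8 + 3  →[8↦9]→  9^(9 + 1) + 2·9^2 + 9 + 3 = 3486784575  −1 ⇒ G_7=3486784574

ω^(ω + 1) + ω^2·2 + ω + 3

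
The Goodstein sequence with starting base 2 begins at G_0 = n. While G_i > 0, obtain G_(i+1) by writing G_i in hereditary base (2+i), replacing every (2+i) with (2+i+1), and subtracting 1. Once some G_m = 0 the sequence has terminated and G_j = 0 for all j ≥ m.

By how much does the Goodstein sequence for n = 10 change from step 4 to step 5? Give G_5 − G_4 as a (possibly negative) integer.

3935819

[0] 10 ≡ 2^(2 + 1) + 2 (base 2). Lift 3: 84. −1: 83.
[1] 83 ≡ 3^(3 + 1) + 2 (base 3). Lift 4: 1026. −1: 1025.
[2] 1025 ≡ 4^(4 + 1) + 1 (base 4). Lift 5: 15626. −1: 15625.
[3] 15625 ≡ 5^(5 + 1) (base 5). Lift 6: 279936. −1: 279935.
[4] 279935 ≡ 5·6^6 + 5·6^5 + 5·6^4 + 5·6^3 + 5·6^2 + 5·6 + 5 (base 6). Lift 7: 4215755. −1: 4215754.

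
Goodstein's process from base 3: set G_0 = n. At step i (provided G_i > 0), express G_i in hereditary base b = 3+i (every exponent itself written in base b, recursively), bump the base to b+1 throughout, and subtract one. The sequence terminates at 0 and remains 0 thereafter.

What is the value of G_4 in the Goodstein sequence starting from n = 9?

21

(0) 9|_3 = 3^2 ↦ 4^2|_4 = 16 ⇒ 15
(1) 15|_4 = 3·4 + 3 ↦ 3·5 + 3|_5 = 18 ⇒ 17
(2) 17|_5 = 3·5 + 2 ↦ 3·6 + 2|_6 = 20 ⇒ 19
(3) 19|_6 = 3·6 + 1 ↦ 3·7 + 1|_7 = 22 ⇒ 21
(4) 21|_7 = 3·7 ↦ 3·8|_8 = 24 ⇒ 23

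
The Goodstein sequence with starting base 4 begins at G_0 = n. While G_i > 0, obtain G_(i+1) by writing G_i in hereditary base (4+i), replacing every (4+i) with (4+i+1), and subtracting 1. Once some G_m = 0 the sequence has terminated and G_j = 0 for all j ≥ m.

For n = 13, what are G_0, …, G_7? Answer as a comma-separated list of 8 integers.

13, 15, 17, 18, 19, 20, 21, 22

step 0: 13 = 3·4 + 1; sub 5 for 4: 3·5 + 1; = 16; G_1 = 16−1 = 15
step 1: 15 = 3·5; sub 6 for 5: 3·6; = 18; G_2 = 18−1 = 17
step 2: 17 = 2·6 + 5; sub 7 for 6: 2·7 + 5; = 19; G_3 = 19−1 = 18
step 3: 18 = 2·7 + 4; sub 8 for 7: 2·8 + 4; = 20; G_4 = 20−1 = 19
step 4: 19 = 2·8 + 3; sub 9 for 8: 2·9 + 3; = 21; G_5 = 21−1 = 20
step 5: 20 = 2·9 + 2; sub 10 for 9: 2·10 + 2; = 22; G_6 = 22−1 = 21
step 6: 21 = 2·10 + 1; sub 11 for 10: 2·11 + 1; = 23; G_7 = 23−1 = 22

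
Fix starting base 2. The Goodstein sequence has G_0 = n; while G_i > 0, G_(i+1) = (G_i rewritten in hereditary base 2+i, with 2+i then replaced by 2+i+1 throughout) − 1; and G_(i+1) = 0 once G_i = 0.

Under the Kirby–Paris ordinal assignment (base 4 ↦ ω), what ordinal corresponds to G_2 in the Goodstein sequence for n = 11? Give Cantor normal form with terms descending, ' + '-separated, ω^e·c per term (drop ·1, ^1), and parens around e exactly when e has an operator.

ω^(ω + 1) + 3

G_0=11  [base 2] 2^(2 + 1) + 2 + 1  →[2↦3]→  3^(3 + 1) + 3 + 1 = 85  −1 ⇒ G_1=84
G_1=84  [base 3] 3^(3 + 1) + 3  →[3↦4]→  4^(4 + 1) + 4 = 1028  −1 ⇒ G_2=1027
G_2=1027  [base 4] 4^(4 + 1) + 3  →[4↦5]→  5^(5 + 1) + 3 = 15628  −1 ⇒ G_3=15627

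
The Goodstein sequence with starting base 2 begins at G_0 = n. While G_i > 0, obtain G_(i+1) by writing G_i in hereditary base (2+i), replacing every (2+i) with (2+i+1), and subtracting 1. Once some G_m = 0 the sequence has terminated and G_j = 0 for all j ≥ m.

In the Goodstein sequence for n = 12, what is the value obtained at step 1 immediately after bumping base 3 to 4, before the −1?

1066

step 0: 12 = 2^(2 + 1) + 2^2; sub 3 for 2: 3^(3 + 1) + 3^3; = 108; G_1 = 108−1 = 107
step 1: 107 = 3^(3 + 1) + 2·3^2 + 2·3 + 2; sub 4 for 3: 4^(4 + 1) + 2·4^2 + 2·4 + 2; = 1066; G_2 = 1066−1 = 1065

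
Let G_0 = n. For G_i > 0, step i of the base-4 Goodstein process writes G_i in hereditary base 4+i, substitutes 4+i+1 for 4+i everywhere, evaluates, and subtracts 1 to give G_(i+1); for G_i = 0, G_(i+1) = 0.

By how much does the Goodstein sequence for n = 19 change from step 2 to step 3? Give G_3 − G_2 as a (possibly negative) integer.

(0) 19|_4 = 4^2 + 3 ↦ 5^2 + 3|_5 = 28 ⇒ 27
(1) 27|_5 = 5^2 + 2 ↦ 6^2 + 2|_6 = 38 ⇒ 37
(2) 37|_6 = 6^2 + 1 ↦ 7^2 + 1|_7 = 50 ⇒ 49

12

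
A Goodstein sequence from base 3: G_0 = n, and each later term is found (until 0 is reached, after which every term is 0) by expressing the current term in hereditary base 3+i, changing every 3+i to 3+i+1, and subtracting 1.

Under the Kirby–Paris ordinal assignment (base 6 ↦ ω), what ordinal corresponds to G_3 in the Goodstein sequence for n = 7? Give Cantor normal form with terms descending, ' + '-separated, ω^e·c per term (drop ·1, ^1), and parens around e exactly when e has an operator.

[0] 7 ≡ 2·3 + 1 (base 3). Lift 4: 9. −1: 8.
[1] 8 ≡ 2·4 (base 4). Lift 5: 10. −1: 9.
[2] 9 ≡ 5 + 4 (base 5). Lift 6: 10. −1: 9.

ω + 3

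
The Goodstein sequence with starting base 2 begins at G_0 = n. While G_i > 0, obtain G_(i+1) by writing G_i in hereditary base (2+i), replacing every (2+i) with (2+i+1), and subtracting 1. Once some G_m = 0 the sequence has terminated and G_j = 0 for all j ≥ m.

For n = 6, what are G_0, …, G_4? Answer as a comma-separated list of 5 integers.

6, 29, 257, 3125, 46655

G_0=6  [base 2] 2^2 + 2  →[2↦3]→  3^3 + 3 = 30  −1 ⇒ G_1=29
G_1=29  [base 3] 3^3 + 2  →[3↦4]→  4^4 + 2 = 258  −1 ⇒ G_2=257
G_2=257  [base 4] 4^4 + 1  →[4↦5]→  5^5 + 1 = 3126  −1 ⇒ G_3=3125
G_3=3125  [base 5] 5^5  →[5↦6]→  6^6 = 46656  −1 ⇒ G_4=46655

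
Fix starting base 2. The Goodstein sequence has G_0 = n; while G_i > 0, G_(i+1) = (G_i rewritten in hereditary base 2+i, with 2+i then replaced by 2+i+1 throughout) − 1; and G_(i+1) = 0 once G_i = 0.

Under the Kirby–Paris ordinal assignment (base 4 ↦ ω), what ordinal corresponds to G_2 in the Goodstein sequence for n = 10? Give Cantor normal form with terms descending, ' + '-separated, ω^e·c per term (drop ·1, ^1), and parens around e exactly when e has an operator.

10 —HB2→ 2^(2 + 1) + 2 —bump→ 3^(3 + 1) + 3 = 84 —(−1)→ 83
83 —HB3→ 3^(3 + 1) + 2 —bump→ 4^(4 + 1) + 2 = 1026 —(−1)→ 1025
1025 —HB4→ 4^(4 + 1) + 1 —bump→ 5^(5 + 1) + 1 = 15626 —(−1)→ 15625

ω^(ω + 1) + 1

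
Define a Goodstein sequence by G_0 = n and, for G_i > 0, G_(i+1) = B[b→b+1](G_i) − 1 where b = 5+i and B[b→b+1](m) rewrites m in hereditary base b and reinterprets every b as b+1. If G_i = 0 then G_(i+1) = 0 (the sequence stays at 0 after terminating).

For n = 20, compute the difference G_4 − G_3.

20 —HB5→ 4·5 —bump→ 4·6 = 24 —(−1)→ 23
23 —HB6→ 3·6 + 5 —bump→ 3·7 + 5 = 26 —(−1)→ 25
25 —HB7→ 3·7 + 4 —bump→ 3·8 + 4 = 28 —(−1)→ 27
27 —HB8→ 3·8 + 3 —bump→ 3·9 + 3 = 30 —(−1)→ 29

2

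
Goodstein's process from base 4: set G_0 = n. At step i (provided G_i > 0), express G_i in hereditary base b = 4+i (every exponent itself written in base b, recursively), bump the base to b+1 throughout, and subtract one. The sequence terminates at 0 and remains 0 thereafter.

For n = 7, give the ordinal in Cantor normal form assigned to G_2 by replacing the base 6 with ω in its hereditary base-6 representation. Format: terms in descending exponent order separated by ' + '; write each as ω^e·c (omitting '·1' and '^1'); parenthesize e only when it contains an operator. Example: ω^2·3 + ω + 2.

i=0: 7 = 4 + 3 (b=4); 4→5: 5 + 3 = 8; 8−1 = 7
i=1: 7 = 5 + 2 (b=5); 5→6: 6 + 2 = 8; 8−1 = 7
i=2: 7 = 6 + 1 (b=6); 6→7: 7 + 1 = 8; 8−1 = 7

ω + 1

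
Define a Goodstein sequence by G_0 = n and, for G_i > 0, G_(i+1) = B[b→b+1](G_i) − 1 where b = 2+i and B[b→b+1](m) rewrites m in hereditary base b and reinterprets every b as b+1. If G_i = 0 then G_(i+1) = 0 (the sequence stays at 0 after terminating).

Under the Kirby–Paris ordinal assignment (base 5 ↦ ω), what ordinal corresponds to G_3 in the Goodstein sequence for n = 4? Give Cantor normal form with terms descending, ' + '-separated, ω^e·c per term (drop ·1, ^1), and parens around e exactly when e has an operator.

(0) 4|_2 = 2^2 ↦ 3^3|_3 = 27 ⇒ 26
(1) 26|_3 = 2·3^2 + 2·3 + 2 ↦ 2·4^2 + 2·4 + 2|_4 = 42 ⇒ 41
(2) 41|_4 = 2·4^2 + 2·4 + 1 ↦ 2·5^2 + 2·5 + 1|_5 = 61 ⇒ 60
(3) 60|_5 = 2·5^2 + 2·5 ↦ 2·6^2 + 2·6|_6 = 84 ⇒ 83

ω^2·2 + ω·2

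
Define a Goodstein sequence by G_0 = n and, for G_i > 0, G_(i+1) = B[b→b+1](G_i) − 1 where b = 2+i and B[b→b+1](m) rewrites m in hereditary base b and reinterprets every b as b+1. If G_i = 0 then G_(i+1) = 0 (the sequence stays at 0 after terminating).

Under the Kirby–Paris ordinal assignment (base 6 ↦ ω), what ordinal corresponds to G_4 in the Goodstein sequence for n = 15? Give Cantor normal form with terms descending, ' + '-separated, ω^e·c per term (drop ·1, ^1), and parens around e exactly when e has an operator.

base 2: 15 = 2^(2 + 1) + 2^2 + 2 + 1; at 3: 3^(3 + 1) + 3^3 + 3 + 1 = 112; next = 111
base 3: 111 = 3^(3 + 1) + 3^3 + 3; at 4: 4^(4 + 1) + 4^4 + 4 = 1284; next = 1283
base 4: 1283 = 4^(4 + 1) + 4^4 + 3; at 5: 5^(5 + 1) + 5^5 + 3 = 18753; next = 18752
base 5: 18752 = 5^(5 + 1) + 5^5 + 2; at 6: 6^(6 + 1) + 6^6 + 2 = 326594; next = 326593
base 6: 326593 = 6^(6 + 1) + 6^6 + 1; at 7: 7^(7 + 1) + 7^7 + 1 = 6588345; next = 6588344

ω^(ω + 1) + ω^ω + 1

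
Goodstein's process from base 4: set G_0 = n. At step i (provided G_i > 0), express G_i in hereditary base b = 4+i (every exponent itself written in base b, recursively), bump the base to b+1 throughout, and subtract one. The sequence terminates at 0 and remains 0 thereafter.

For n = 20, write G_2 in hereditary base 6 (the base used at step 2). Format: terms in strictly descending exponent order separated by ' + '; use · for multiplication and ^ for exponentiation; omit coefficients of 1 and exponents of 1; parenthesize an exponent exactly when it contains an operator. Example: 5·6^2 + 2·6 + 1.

6^2 + 3

G_0 = 20. HB_4(20) = 4^2 + 4. Bump = 30. G_1 = 29.
G_1 = 29. HB_5(29) = 5^2 + 4. Bump = 40. G_2 = 39.
G_2 = 39. HB_6(39) = 6^2 + 3. Bump = 52. G_3 = 51.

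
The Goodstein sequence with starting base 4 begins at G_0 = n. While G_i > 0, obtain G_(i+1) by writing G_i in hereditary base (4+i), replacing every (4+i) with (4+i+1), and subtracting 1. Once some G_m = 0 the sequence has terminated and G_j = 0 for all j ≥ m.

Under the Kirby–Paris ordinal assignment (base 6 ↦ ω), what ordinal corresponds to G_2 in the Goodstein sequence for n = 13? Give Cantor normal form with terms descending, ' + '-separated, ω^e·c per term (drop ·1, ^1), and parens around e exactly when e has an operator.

[0] 13 ≡ 3·4 + 1 (base 4). Lift 5: 16. −1: 15.
[1] 15 ≡ 3·5 (base 5). Lift 6: 18. −1: 17.
[2] 17 ≡ 2·6 + 5 (base 6). Lift 7: 19. −1: 18.

ω·2 + 5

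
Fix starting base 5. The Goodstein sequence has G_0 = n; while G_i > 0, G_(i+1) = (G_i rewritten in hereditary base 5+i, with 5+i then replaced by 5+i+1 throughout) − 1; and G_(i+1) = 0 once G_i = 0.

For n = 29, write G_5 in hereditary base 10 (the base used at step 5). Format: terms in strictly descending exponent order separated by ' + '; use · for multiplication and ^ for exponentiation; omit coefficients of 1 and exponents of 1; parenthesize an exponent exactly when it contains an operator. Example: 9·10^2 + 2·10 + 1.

9·10 + 9

G_0 = 29. HB_5(29) = 5^2 + 4. Bump = 40. G_1 = 39.
G_1 = 39. HB_6(39) = 6^2 + 3. Bump = 52. G_2 = 51.
G_2 = 51. HB_7(51) = 7^2 + 2. Bump = 66. G_3 = 65.
G_3 = 65. HB_8(65) = 8^2 + 1. Bump = 82. G_4 = 81.
G_4 = 81. HB_9(81) = 9^2. Bump = 100. G_5 = 99.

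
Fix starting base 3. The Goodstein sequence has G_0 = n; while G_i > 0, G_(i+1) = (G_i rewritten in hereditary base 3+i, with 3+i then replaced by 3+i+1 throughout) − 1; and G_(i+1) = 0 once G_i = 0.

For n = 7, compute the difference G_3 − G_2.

step 0: 7 = 2·3 + 1; sub 4 for 3: 2·4 + 1; = 9; G_1 = 9−1 = 8
step 1: 8 = 2·4; sub 5 for 4: 2·5; = 10; G_2 = 10−1 = 9
step 2: 9 = 5 + 4; sub 6 for 5: 6 + 4; = 10; G_3 = 10−1 = 9

0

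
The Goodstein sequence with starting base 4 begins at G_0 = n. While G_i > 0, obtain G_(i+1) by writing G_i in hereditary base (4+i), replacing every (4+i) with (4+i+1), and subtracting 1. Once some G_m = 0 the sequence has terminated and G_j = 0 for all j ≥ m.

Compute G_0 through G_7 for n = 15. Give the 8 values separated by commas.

step 0: 15 = 3·4 + 3; sub 5 for 4: 3·5 + 3; = 18; G_1 = 18−1 = 17
step 1: 17 = 3·5 + 2; sub 6 for 5: 3·6 + 2; = 20; G_2 = 20−1 = 19
step 2: 19 = 3·6 + 1; sub 7 for 6: 3·7 + 1; = 22; G_3 = 22−1 = 21
step 3: 21 = 3·7; sub 8 for 7: 3·8; = 24; G_4 = 24−1 = 23
step 4: 23 = 2·8 + 7; sub 9 for 8: 2·9 + 7; = 25; G_5 = 25−1 = 24
step 5: 24 = 2·9 + 6; sub 10 for 9: 2·10 + 6; = 26; G_6 = 26−1 = 25
step 6: 25 = 2·10 + 5; sub 11 for 10: 2·11 + 5; = 27; G_7 = 27−1 = 26

15, 17, 19, 21, 23, 24, 25, 26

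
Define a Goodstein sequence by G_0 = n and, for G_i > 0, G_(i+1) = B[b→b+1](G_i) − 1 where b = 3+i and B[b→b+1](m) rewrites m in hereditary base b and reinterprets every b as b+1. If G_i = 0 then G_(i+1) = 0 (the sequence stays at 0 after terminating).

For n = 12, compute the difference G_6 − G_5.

G_0=12  [base 3] 3^2 + 3  →[3↦4]→  4^2 + 4 = 20  −1 ⇒ G_1=19
G_1=19  [base 4] 4^2 + 3  →[4↦5]→  5^2 + 3 = 28  −1 ⇒ G_2=27
G_2=27  [base 5] 5^2 + 2  →[5↦6]→  6^2 + 2 = 38  −1 ⇒ G_3=37
G_3=37  [base 6] 6^2 + 1  →[6↦7]→  7^2 + 1 = 50  −1 ⇒ G_4=49
G_4=49  [base 7] 7^2  →[7↦8]→  8^2 = 64  −1 ⇒ G_5=63
G_5=63  [base 8] 7·8 + 7  →[8↦9]→  7·9 + 7 = 70  −1 ⇒ G_6=69

6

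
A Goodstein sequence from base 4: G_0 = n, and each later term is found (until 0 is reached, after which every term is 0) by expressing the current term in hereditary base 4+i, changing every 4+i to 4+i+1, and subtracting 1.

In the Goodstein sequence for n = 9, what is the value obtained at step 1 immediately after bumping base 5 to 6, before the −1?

[0] 9 ≡ 2·4 + 1 (base 4). Lift 5: 11. −1: 10.
[1] 10 ≡ 2·5 (base 5). Lift 6: 12. −1: 11.

12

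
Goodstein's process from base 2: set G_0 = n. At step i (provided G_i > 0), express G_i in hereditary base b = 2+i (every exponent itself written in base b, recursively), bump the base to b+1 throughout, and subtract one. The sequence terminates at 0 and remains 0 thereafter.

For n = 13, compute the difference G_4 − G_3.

step 0: 13 = 2^(2 + 1) + 2^2 + 1; sub 3 for 2: 3^(3 + 1) + 3^3 + 1; = 109; G_1 = 109−1 = 108
step 1: 108 = 3^(3 + 1) + 3^3; sub 4 for 3: 4^(4 + 1) + 4^4; = 1280; G_2 = 1280−1 = 1279
step 2: 1279 = 4^(4 + 1) + 3·4^3 + 3·4^2 + 3·4 + 3; sub 5 for 4: 5^(5 + 1) + 3·5^3 + 3·5^2 + 3·5 + 3; = 16093; G_3 = 16093−1 = 16092
step 3: 16092 = 5^(5 + 1) + 3·5^3 + 3·5^2 + 3·5 + 2; sub 6 for 5: 6^(6 + 1) + 3·6^3 + 3·6^2 + 3·6 + 2; = 280712; G_4 = 280712−1 = 280711

264619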